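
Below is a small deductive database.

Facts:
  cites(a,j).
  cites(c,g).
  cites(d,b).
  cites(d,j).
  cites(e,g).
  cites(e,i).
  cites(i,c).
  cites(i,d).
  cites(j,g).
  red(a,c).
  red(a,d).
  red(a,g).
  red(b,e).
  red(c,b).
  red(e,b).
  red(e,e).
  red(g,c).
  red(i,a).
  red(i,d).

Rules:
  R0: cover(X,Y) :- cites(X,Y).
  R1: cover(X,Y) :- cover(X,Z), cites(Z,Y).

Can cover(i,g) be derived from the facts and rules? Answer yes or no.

round 1: derive cover(a,j) via R0 from cites(a,j)
round 1: derive cover(c,g) via R0 from cites(c,g)
round 1: derive cover(d,b) via R0 from cites(d,b)
round 1: derive cover(d,j) via R0 from cites(d,j)
round 1: derive cover(e,g) via R0 from cites(e,g)
round 1: derive cover(e,i) via R0 from cites(e,i)
round 1: derive cover(i,c) via R0 from cites(i,c)
round 1: derive cover(i,d) via R0 from cites(i,d)
round 1: derive cover(j,g) via R0 from cites(j,g)
round 2: derive cover(a,g) via R1 from cover(a,j), cites(j,g)
round 2: derive cover(d,g) via R1 from cover(d,j), cites(j,g)
round 2: derive cover(e,c) via R1 from cover(e,i), cites(i,c)
round 2: derive cover(e,d) via R1 from cover(e,i), cites(i,d)
round 2: derive cover(i,b) via R1 from cover(i,d), cites(d,b)
round 2: derive cover(i,g) via R1 from cover(i,c), cites(c,g)
round 2: derive cover(i,j) via R1 from cover(i,d), cites(d,j)
round 3: derive cover(e,b) via R1 from cover(e,d), cites(d,b)
round 3: derive cover(e,j) via R1 from cover(e,d), cites(d,j)

yes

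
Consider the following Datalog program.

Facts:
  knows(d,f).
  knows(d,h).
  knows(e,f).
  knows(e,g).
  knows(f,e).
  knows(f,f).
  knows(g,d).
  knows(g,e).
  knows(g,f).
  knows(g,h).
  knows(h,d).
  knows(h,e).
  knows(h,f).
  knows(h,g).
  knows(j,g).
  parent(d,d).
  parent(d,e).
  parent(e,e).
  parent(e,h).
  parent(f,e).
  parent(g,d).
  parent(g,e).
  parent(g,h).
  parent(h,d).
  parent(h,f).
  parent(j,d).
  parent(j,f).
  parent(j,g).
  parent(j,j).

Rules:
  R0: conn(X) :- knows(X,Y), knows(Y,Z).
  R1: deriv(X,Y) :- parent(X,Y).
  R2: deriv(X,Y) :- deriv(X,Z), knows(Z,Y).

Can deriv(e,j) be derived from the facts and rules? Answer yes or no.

round 1: derive deriv(d,d) via R1 from parent(d,d)
round 1: derive deriv(d,e) via R1 from parent(d,e)
round 1: derive deriv(e,e) via R1 from parent(e,e)
round 1: derive deriv(e,h) via R1 from parent(e,h)
round 1: derive deriv(f,e) via R1 from parent(f,e)
round 1: derive deriv(g,d) via R1 from parent(g,d)
round 1: derive deriv(g,e) via R1 from parent(g,e)
round 1: derive deriv(g,h) via R1 from parent(g,h)
round 1: derive deriv(h,d) via R1 from parent(h,d)
round 1: derive deriv(h,f) via R1 from parent(h,f)
round 1: derive deriv(j,d) via R1 from parent(j,d)
round 1: derive deriv(j,f) via R1 from parent(j,f)
round 1: derive deriv(j,g) via R1 from parent(j,g)
round 1: derive deriv(j,j) via R1 from parent(j,j)
round 2: derive deriv(d,f) via R2 from deriv(d,d), knows(d,f)
round 2: derive deriv(d,g) via R2 from deriv(d,e), knows(e,g)
round 2: derive deriv(d,h) via R2 from deriv(d,d), knows(d,h)
round 2: derive deriv(e,d) via R2 from deriv(e,h), knows(h,d)
round 2: derive deriv(e,f) via R2 from deriv(e,e), knows(e,f)
round 2: derive deriv(e,g) via R2 from deriv(e,e), knows(e,g)
round 2: derive deriv(f,f) via R2 from deriv(f,e), knows(e,f)
round 2: derive deriv(f,g) via R2 from deriv(f,e), knows(e,g)
round 2: derive deriv(g,f) via R2 from deriv(g,d), knows(d,f)
round 2: derive deriv(g,g) via R2 from deriv(g,e), knows(e,g)
round 2: derive deriv(h,e) via R2 from deriv(h,f), knows(f,e)
round 2: derive deriv(h,h) via R2 from deriv(h,d), knows(d,h)
round 2: derive deriv(j,e) via R2 from deriv(j,f), knows(f,e)
round 2: derive deriv(j,h) via R2 from deriv(j,d), knows(d,h)
round 3: derive deriv(f,d) via R2 from deriv(f,g), knows(g,d)
round 3: derive deriv(f,h) via R2 from deriv(f,g), knows(g,h)
round 3: derive deriv(h,g) via R2 from deriv(h,e), knows(e,g)

no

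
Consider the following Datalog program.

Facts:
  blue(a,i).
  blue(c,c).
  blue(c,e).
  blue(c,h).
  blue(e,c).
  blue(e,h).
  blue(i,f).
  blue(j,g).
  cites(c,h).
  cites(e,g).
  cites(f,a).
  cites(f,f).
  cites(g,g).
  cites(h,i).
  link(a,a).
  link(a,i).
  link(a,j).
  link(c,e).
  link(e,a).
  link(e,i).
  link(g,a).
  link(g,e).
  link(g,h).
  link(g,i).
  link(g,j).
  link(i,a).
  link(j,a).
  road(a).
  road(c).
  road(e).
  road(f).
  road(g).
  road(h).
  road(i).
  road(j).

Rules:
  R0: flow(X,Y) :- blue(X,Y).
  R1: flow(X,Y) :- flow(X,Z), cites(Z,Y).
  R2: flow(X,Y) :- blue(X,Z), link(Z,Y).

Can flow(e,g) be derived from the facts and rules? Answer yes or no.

yes

round 1: derive flow(a,i) via R0 from blue(a,i)
round 1: derive flow(c,c) via R0 from blue(c,c)
round 1: derive flow(c,e) via R0 from blue(c,e)
round 1: derive flow(c,h) via R0 from blue(c,h)
round 1: derive flow(e,c) via R0 from blue(e,c)
round 1: derive flow(e,h) via R0 from blue(e,h)
round 1: derive flow(i,f) via R0 from blue(i,f)
round 1: derive flow(j,g) via R0 from blue(j,g)
round 1: derive flow(a,a) via R2 from blue(a,i), link(i,a)
round 1: derive flow(c,a) via R2 from blue(c,e), link(e,a)
round 1: derive flow(c,i) via R2 from blue(c,e), link(e,i)
round 1: derive flow(e,e) via R2 from blue(e,c), link(c,e)
round 1: derive flow(j,a) via R2 from blue(j,g), link(g,a)
round 1: derive flow(j,e) via R2 from blue(j,g), link(g,e)
round 1: derive flow(j,h) via R2 from blue(j,g), link(g,h)
round 1: derive flow(j,i) via R2 from blue(j,g), link(g,i)
round 1: derive flow(j,j) via R2 from blue(j,g), link(g,j)
round 2: derive flow(c,g) via R1 from flow(c,e), cites(e,g)
round 2: derive flow(e,g) via R1 from flow(e,e), cites(e,g)
round 2: derive flow(e,i) via R1 from flow(e,h), cites(h,i)
round 2: derive flow(i,a) via R1 from flow(i,f), cites(f,a)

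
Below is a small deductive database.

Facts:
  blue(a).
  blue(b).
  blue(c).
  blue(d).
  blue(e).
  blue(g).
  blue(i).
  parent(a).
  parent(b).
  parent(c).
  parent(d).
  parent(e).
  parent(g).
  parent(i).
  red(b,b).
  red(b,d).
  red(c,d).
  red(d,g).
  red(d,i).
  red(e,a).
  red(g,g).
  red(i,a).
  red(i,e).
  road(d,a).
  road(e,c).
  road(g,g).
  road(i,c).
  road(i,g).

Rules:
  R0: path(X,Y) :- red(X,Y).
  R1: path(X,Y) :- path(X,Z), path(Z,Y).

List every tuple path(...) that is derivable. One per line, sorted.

round 1: derive path(b,b) via R0 from red(b,b)
round 1: derive path(b,d) via R0 from red(b,d)
round 1: derive path(c,d) via R0 from red(c,d)
round 1: derive path(d,g) via R0 from red(d,g)
round 1: derive path(d,i) via R0 from red(d,i)
round 1: derive path(e,a) via R0 from red(e,a)
round 1: derive path(g,g) via R0 from red(g,g)
round 1: derive path(i,a) via R0 from red(i,a)
round 1: derive path(i,e) via R0 from red(i,e)
round 2: derive path(b,g) via R1 from path(b,d), path(d,g)
round 2: derive path(b,i) via R1 from path(b,d), path(d,i)
round 2: derive path(c,g) via R1 from path(c,d), path(d,g)
round 2: derive path(c,i) via R1 from path(c,d), path(d,i)
round 2: derive path(d,a) via R1 from path(d,i), path(i,a)
round 2: derive path(d,e) via R1 from path(d,i), path(i,e)
round 3: derive path(b,a) via R1 from path(b,d), path(d,a)
round 3: derive path(b,e) via R1 from path(b,d), path(d,e)
round 3: derive path(c,a) via R1 from path(c,d), path(d,a)
round 3: derive path(c,e) via R1 from path(c,d), path(d,e)

path(b,a)
path(b,b)
path(b,d)
path(b,e)
path(b,g)
path(b,i)
path(c,a)
path(c,d)
path(c,e)
path(c,g)
path(c,i)
path(d,a)
path(d,e)
path(d,g)
path(d,i)
path(e,a)
path(g,g)
path(i,a)
path(i,e)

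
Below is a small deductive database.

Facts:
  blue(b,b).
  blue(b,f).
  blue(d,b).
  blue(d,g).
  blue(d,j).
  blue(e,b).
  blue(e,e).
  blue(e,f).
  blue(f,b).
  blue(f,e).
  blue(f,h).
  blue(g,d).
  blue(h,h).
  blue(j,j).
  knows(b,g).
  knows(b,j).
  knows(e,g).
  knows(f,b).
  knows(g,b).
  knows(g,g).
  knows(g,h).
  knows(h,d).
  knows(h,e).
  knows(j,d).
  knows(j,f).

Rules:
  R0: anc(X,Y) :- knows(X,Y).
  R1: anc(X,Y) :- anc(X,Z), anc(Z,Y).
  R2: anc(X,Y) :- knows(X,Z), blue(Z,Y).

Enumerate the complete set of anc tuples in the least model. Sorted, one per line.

anc(b,b)
anc(b,d)
anc(b,e)
anc(b,f)
anc(b,g)
anc(b,h)
anc(b,j)
anc(e,b)
anc(e,d)
anc(e,e)
anc(e,f)
anc(e,g)
anc(e,h)
anc(e,j)
anc(f,b)
anc(f,d)
anc(f,e)
anc(f,f)
anc(f,g)
anc(f,h)
anc(f,j)
anc(g,b)
anc(g,d)
anc(g,e)
anc(g,f)
anc(g,g)
anc(g,h)
anc(g,j)
anc(h,b)
anc(h,d)
anc(h,e)
anc(h,f)
anc(h,g)
anc(h,h)
anc(h,j)
anc(j,b)
anc(j,d)
anc(j,e)
anc(j,f)
anc(j,g)
anc(j,h)
anc(j,j)

round 1: derive anc(b,g) via R0 from knows(b,g)
round 1: derive anc(b,j) via R0 from knows(b,j)
round 1: derive anc(e,g) via R0 from knows(e,g)
round 1: derive anc(f,b) via R0 from knows(f,b)
round 1: derive anc(g,b) via R0 from knows(g,b)
round 1: derive anc(g,g) via R0 from knows(g,g)
round 1: derive anc(g,h) via R0 from knows(g,h)
round 1: derive anc(h,d) via R0 from knows(h,d)
round 1: derive anc(h,e) via R0 from knows(h,e)
round 1: derive anc(j,d) via R0 from knows(j,d)
round 1: derive anc(j,f) via R0 from knows(j,f)
round 1: derive anc(b,d) via R2 from knows(b,g), blue(g,d)
round 1: derive anc(e,d) via R2 from knows(e,g), blue(g,d)
round 1: derive anc(f,f) via R2 from knows(f,b), blue(b,f)
round 1: derive anc(g,d) via R2 from knows(g,g), blue(g,d)
round 1: derive anc(g,f) via R2 from knows(g,b), blue(b,f)
round 1: derive anc(h,b) via R2 from knows(h,d), blue(d,b)
round 1: derive anc(h,f) via R2 from knows(h,e), blue(e,f)
round 1: derive anc(h,g) via R2 from knows(h,d), blue(d,g)
round 1: derive anc(h,j) via R2 from knows(h,d), blue(d,j)
round 1: derive anc(j,b) via R2 from knows(j,d), blue(d,b)
round 1: derive anc(j,e) via R2 from knows(j,f), blue(f,e)
round 1: derive anc(j,g) via R2 from knows(j,d), blue(d,g)
round 1: derive anc(j,h) via R2 from knows(j,f), blue(f,h)
round 1: derive anc(j,j) via R2 from knows(j,d), blue(d,j)
round 2: derive anc(b,b) via R1 from anc(b,g), anc(g,b)
round 2: derive anc(b,e) via R1 from anc(b,j), anc(j,e)
round 2: derive anc(b,f) via R1 from anc(b,g), anc(g,f)
round 2: derive anc(b,h) via R1 from anc(b,g), anc(g,h)
round 2: derive anc(e,b) via R1 from anc(e,g), anc(g,b)
round 2: derive anc(e,f) via R1 from anc(e,g), anc(g,f)
round 2: derive anc(e,h) via R1 from anc(e,g), anc(g,h)
round 2: derive anc(f,d) via R1 from anc(f,b), anc(b,d)
round 2: derive anc(f,g) via R1 from anc(f,b), anc(b,g)
round 2: derive anc(f,j) via R1 from anc(f,b), anc(b,j)
round 2: derive anc(g,e) via R1 from anc(g,h), anc(h,e)
round 2: derive anc(g,j) via R1 from anc(g,b), anc(b,j)
round 2: derive anc(h,h) via R1 from anc(h,g), anc(g,h)
round 3: derive anc(e,e) via R1 from anc(e,b), anc(b,e)
round 3: derive anc(e,j) via R1 from anc(e,b), anc(b,j)
round 3: derive anc(f,e) via R1 from anc(f,b), anc(b,e)
round 3: derive anc(f,h) via R1 from anc(f,b), anc(b,h)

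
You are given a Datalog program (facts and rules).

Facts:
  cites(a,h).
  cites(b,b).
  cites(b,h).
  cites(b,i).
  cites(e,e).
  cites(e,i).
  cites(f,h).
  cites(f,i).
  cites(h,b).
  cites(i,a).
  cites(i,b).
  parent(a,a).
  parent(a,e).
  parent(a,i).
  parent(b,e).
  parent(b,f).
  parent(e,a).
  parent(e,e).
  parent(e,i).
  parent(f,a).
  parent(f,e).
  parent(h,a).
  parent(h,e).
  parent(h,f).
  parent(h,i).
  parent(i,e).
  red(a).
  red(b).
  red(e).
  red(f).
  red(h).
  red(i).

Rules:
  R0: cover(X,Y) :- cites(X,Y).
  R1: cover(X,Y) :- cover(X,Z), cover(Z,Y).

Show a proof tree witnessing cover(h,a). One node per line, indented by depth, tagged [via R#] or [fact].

cover(h,a)  [via R1]
  cover(h,b)  [via R0]
    cites(h,b)  [fact]
  cover(b,a)  [via R1]
    cover(b,i)  [via R0]
      cites(b,i)  [fact]
    cover(i,a)  [via R0]
      cites(i,a)  [fact]

round 1: derive cover(a,h) via R0 from cites(a,h)
round 1: derive cover(b,b) via R0 from cites(b,b)
round 1: derive cover(b,h) via R0 from cites(b,h)
round 1: derive cover(b,i) via R0 from cites(b,i)
round 1: derive cover(e,e) via R0 from cites(e,e)
round 1: derive cover(e,i) via R0 from cites(e,i)
round 1: derive cover(f,h) via R0 from cites(f,h)
round 1: derive cover(f,i) via R0 from cites(f,i)
round 1: derive cover(h,b) via R0 from cites(h,b)
round 1: derive cover(i,a) via R0 from cites(i,a)
round 1: derive cover(i,b) via R0 from cites(i,b)
round 2: derive cover(a,b) via R1 from cover(a,h), cover(h,b)
round 2: derive cover(b,a) via R1 from cover(b,i), cover(i,a)
round 2: derive cover(e,a) via R1 from cover(e,i), cover(i,a)
round 2: derive cover(e,b) via R1 from cover(e,i), cover(i,b)
round 2: derive cover(f,a) via R1 from cover(f,i), cover(i,a)
round 2: derive cover(f,b) via R1 from cover(f,h), cover(h,b)
round 2: derive cover(h,h) via R1 from cover(h,b), cover(b,h)
round 2: derive cover(h,i) via R1 from cover(h,b), cover(b,i)
round 2: derive cover(i,h) via R1 from cover(i,a), cover(a,h)
round 2: derive cover(i,i) via R1 from cover(i,b), cover(b,i)
round 3: derive cover(a,a) via R1 from cover(a,b), cover(b,a)
round 3: derive cover(a,i) via R1 from cover(a,b), cover(b,i)
round 3: derive cover(e,h) via R1 from cover(e,a), cover(a,h)
round 3: derive cover(h,a) via R1 from cover(h,b), cover(b,a)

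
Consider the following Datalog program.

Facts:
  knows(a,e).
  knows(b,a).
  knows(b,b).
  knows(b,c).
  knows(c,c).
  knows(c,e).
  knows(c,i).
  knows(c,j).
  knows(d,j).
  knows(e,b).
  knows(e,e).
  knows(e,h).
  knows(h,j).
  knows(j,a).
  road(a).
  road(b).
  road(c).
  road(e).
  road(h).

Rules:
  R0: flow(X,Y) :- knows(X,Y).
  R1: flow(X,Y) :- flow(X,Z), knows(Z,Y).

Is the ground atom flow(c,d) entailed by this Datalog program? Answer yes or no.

round 1: derive flow(a,e) via R0 from knows(a,e)
round 1: derive flow(b,a) via R0 from knows(b,a)
round 1: derive flow(b,b) via R0 from knows(b,b)
round 1: derive flow(b,c) via R0 from knows(b,c)
round 1: derive flow(c,c) via R0 from knows(c,c)
round 1: derive flow(c,e) via R0 from knows(c,e)
round 1: derive flow(c,i) via R0 from knows(c,i)
round 1: derive flow(c,j) via R0 from knows(c,j)
round 1: derive flow(d,j) via R0 from knows(d,j)
round 1: derive flow(e,b) via R0 from knows(e,b)
round 1: derive flow(e,e) via R0 from knows(e,e)
round 1: derive flow(e,h) via R0 from knows(e,h)
round 1: derive flow(h,j) via R0 from knows(h,j)
round 1: derive flow(j,a) via R0 from knows(j,a)
round 2: derive flow(a,b) via R1 from flow(a,e), knows(e,b)
round 2: derive flow(a,h) via R1 from flow(a,e), knows(e,h)
round 2: derive flow(b,e) via R1 from flow(b,a), knows(a,e)
round 2: derive flow(b,i) via R1 from flow(b,c), knows(c,i)
round 2: derive flow(b,j) via R1 from flow(b,c), knows(c,j)
round 2: derive flow(c,a) via R1 from flow(c,j), knows(j,a)
round 2: derive flow(c,b) via R1 from flow(c,e), knows(e,b)
round 2: derive flow(c,h) via R1 from flow(c,e), knows(e,h)
round 2: derive flow(d,a) via R1 from flow(d,j), knows(j,a)
round 2: derive flow(e,a) via R1 from flow(e,b), knows(b,a)
round 2: derive flow(e,c) via R1 from flow(e,b), knows(b,c)
round 2: derive flow(e,j) via R1 from flow(e,h), knows(h,j)
round 2: derive flow(h,a) via R1 from flow(h,j), knows(j,a)
round 2: derive flow(j,e) via R1 from flow(j,a), knows(a,e)
round 3: derive flow(a,a) via R1 from flow(a,b), knows(b,a)
round 3: derive flow(a,c) via R1 from flow(a,b), knows(b,c)
round 3: derive flow(a,j) via R1 from flow(a,h), knows(h,j)
round 3: derive flow(b,h) via R1 from flow(b,e), knows(e,h)
round 3: derive flow(d,e) via R1 from flow(d,a), knows(a,e)
round 3: derive flow(e,i) via R1 from flow(e,c), knows(c,i)
round 3: derive flow(h,e) via R1 from flow(h,a), knows(a,e)
round 3: derive flow(j,b) via R1 from flow(j,e), knows(e,b)
round 3: derive flow(j,h) via R1 from flow(j,e), knows(e,h)
round 4: derive flow(a,i) via R1 from flow(a,c), knows(c,i)
round 4: derive flow(d,b) via R1 from flow(d,e), knows(e,b)
round 4: derive flow(d,h) via R1 from flow(d,e), knows(e,h)
round 4: derive flow(h,b) via R1 from flow(h,e), knows(e,b)
round 4: derive flow(h,h) via R1 from flow(h,e), knows(e,h)
round 4: derive flow(j,c) via R1 from flow(j,b), knows(b,c)
round 4: derive flow(j,j) via R1 from flow(j,h), knows(h,j)
round 5: derive flow(d,c) via R1 from flow(d,b), knows(b,c)
round 5: derive flow(h,c) via R1 from flow(h,b), knows(b,c)
round 5: derive flow(j,i) via R1 from flow(j,c), knows(c,i)
round 6: derive flow(d,i) via R1 from flow(d,c), knows(c,i)
round 6: derive flow(h,i) via R1 from flow(h,c), knows(c,i)

no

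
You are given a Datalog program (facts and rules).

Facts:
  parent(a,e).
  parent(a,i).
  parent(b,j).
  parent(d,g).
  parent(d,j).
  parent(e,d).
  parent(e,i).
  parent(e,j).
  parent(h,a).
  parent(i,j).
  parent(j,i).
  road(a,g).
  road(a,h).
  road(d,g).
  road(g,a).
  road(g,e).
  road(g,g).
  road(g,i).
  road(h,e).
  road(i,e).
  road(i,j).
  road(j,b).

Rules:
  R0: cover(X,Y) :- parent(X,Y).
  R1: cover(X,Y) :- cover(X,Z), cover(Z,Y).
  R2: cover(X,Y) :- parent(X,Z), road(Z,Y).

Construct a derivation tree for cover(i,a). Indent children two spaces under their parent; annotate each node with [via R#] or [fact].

round 1: derive cover(a,e) via R0 from parent(a,e)
round 1: derive cover(a,i) via R0 from parent(a,i)
round 1: derive cover(b,j) via R0 from parent(b,j)
round 1: derive cover(d,g) via R0 from parent(d,g)
round 1: derive cover(d,j) via R0 from parent(d,j)
round 1: derive cover(e,d) via R0 from parent(e,d)
round 1: derive cover(e,i) via R0 from parent(e,i)
round 1: derive cover(e,j) via R0 from parent(e,j)
round 1: derive cover(h,a) via R0 from parent(h,a)
round 1: derive cover(i,j) via R0 from parent(i,j)
round 1: derive cover(j,i) via R0 from parent(j,i)
round 1: derive cover(a,j) via R2 from parent(a,i), road(i,j)
round 1: derive cover(b,b) via R2 from parent(b,j), road(j,b)
round 1: derive cover(d,a) via R2 from parent(d,g), road(g,a)
round 1: derive cover(d,b) via R2 from parent(d,j), road(j,b)
round 1: derive cover(d,e) via R2 from parent(d,g), road(g,e)
round 1: derive cover(d,i) via R2 from parent(d,g), road(g,i)
round 1: derive cover(e,b) via R2 from parent(e,j), road(j,b)
round 1: derive cover(e,e) via R2 from parent(e,i), road(i,e)
round 1: derive cover(e,g) via R2 from parent(e,d), road(d,g)
round 1: derive cover(h,g) via R2 from parent(h,a), road(a,g)
round 1: derive cover(h,h) via R2 from parent(h,a), road(a,h)
round 1: derive cover(i,b) via R2 from parent(i,j), road(j,b)
round 1: derive cover(j,e) via R2 from parent(j,i), road(i,e)
round 1: derive cover(j,j) via R2 from parent(j,i), road(i,j)
round 2: derive cover(a,b) via R1 from cover(a,e), cover(e,b)
round 2: derive cover(a,d) via R1 from cover(a,e), cover(e,d)
round 2: derive cover(a,g) via R1 from cover(a,e), cover(e,g)
round 2: derive cover(b,e) via R1 from cover(b,j), cover(j,e)
round 2: derive cover(b,i) via R1 from cover(b,j), cover(j,i)
round 2: derive cover(d,d) via R1 from cover(d,e), cover(e,d)
round 2: derive cover(e,a) via R1 from cover(e,d), cover(d,a)
round 2: derive cover(h,e) via R1 from cover(h,a), cover(a,e)
round 2: derive cover(h,i) via R1 from cover(h,a), cover(a,i)
round 2: derive cover(h,j) via R1 from cover(h,a), cover(a,j)
round 2: derive cover(i,e) via R1 from cover(i,j), cover(j,e)
round 2: derive cover(i,i) via R1 from cover(i,j), cover(j,i)
round 2: derive cover(j,b) via R1 from cover(j,e), cover(e,b)
round 2: derive cover(j,d) via R1 from cover(j,e), cover(e,d)
round 2: derive cover(j,g) via R1 from cover(j,e), cover(e,g)
round 3: derive cover(a,a) via R1 from cover(a,d), cover(d,a)
round 3: derive cover(b,a) via R1 from cover(b,e), cover(e,a)
round 3: derive cover(b,d) via R1 from cover(b,e), cover(e,d)
round 3: derive cover(b,g) via R1 from cover(b,e), cover(e,g)
round 3: derive cover(h,b) via R1 from cover(h,a), cover(a,b)
round 3: derive cover(h,d) via R1 from cover(h,a), cover(a,d)
round 3: derive cover(i,a) via R1 from cover(i,e), cover(e,a)
round 3: derive cover(i,d) via R1 from cover(i,e), cover(e,d)
round 3: derive cover(i,g) via R1 from cover(i,e), cover(e,g)
round 3: derive cover(j,a) via R1 from cover(j,d), cover(d,a)

cover(i,a)  [via R1]
  cover(i,e)  [via R1]
    cover(i,j)  [via R0]
      parent(i,j)  [fact]
    cover(j,e)  [via R2]
      parent(j,i)  [fact]
      road(i,e)  [fact]
  cover(e,a)  [via R1]
    cover(e,d)  [via R0]
      parent(e,d)  [fact]
    cover(d,a)  [via R2]
      parent(d,g)  [fact]
      road(g,a)  [fact]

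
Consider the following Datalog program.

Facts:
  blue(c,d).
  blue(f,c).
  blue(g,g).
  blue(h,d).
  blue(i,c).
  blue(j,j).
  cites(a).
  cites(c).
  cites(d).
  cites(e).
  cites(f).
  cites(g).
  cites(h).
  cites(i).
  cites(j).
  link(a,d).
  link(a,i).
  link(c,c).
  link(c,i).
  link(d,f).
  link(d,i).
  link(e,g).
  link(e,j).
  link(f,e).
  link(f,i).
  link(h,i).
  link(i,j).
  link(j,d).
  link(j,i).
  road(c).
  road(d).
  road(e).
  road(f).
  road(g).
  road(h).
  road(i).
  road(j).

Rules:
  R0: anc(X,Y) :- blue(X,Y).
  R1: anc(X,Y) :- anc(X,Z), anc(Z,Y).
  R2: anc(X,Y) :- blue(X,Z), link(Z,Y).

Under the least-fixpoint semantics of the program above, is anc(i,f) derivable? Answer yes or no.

yes

round 1: derive anc(c,d) via R0 from blue(c,d)
round 1: derive anc(f,c) via R0 from blue(f,c)
round 1: derive anc(g,g) via R0 from blue(g,g)
round 1: derive anc(h,d) via R0 from blue(h,d)
round 1: derive anc(i,c) via R0 from blue(i,c)
round 1: derive anc(j,j) via R0 from blue(j,j)
round 1: derive anc(c,f) via R2 from blue(c,d), link(d,f)
round 1: derive anc(c,i) via R2 from blue(c,d), link(d,i)
round 1: derive anc(f,i) via R2 from blue(f,c), link(c,i)
round 1: derive anc(h,f) via R2 from blue(h,d), link(d,f)
round 1: derive anc(h,i) via R2 from blue(h,d), link(d,i)
round 1: derive anc(i,i) via R2 from blue(i,c), link(c,i)
round 1: derive anc(j,d) via R2 from blue(j,j), link(j,d)
round 1: derive anc(j,i) via R2 from blue(j,j), link(j,i)
round 2: derive anc(c,c) via R1 from anc(c,f), anc(f,c)
round 2: derive anc(f,d) via R1 from anc(f,c), anc(c,d)
round 2: derive anc(f,f) via R1 from anc(f,c), anc(c,f)
round 2: derive anc(h,c) via R1 from anc(h,f), anc(f,c)
round 2: derive anc(i,d) via R1 from anc(i,c), anc(c,d)
round 2: derive anc(i,f) via R1 from anc(i,c), anc(c,f)
round 2: derive anc(j,c) via R1 from anc(j,i), anc(i,c)
round 3: derive anc(j,f) via R1 from anc(j,c), anc(c,f)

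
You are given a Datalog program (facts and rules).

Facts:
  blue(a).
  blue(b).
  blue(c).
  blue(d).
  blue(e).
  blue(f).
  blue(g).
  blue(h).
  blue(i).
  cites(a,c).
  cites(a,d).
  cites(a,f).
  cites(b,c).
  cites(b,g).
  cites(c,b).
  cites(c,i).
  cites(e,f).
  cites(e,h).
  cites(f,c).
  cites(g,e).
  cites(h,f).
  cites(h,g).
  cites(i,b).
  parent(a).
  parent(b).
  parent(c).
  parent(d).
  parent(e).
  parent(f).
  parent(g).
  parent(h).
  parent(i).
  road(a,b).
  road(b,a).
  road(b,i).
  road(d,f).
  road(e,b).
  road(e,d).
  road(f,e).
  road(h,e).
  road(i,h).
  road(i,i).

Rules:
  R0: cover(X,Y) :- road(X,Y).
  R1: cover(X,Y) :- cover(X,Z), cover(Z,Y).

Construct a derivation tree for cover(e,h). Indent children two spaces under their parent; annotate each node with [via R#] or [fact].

round 1: derive cover(a,b) via R0 from road(a,b)
round 1: derive cover(b,a) via R0 from road(b,a)
round 1: derive cover(b,i) via R0 from road(b,i)
round 1: derive cover(d,f) via R0 from road(d,f)
round 1: derive cover(e,b) via R0 from road(e,b)
round 1: derive cover(e,d) via R0 from road(e,d)
round 1: derive cover(f,e) via R0 from road(f,e)
round 1: derive cover(h,e) via R0 from road(h,e)
round 1: derive cover(i,h) via R0 from road(i,h)
round 1: derive cover(i,i) via R0 from road(i,i)
round 2: derive cover(a,a) via R1 from cover(a,b), cover(b,a)
round 2: derive cover(a,i) via R1 from cover(a,b), cover(b,i)
round 2: derive cover(b,b) via R1 from cover(b,a), cover(a,b)
round 2: derive cover(b,h) via R1 from cover(b,i), cover(i,h)
round 2: derive cover(d,e) via R1 from cover(d,f), cover(f,e)
round 2: derive cover(e,a) via R1 from cover(e,b), cover(b,a)
round 2: derive cover(e,f) via R1 from cover(e,d), cover(d,f)
round 2: derive cover(e,i) via R1 from cover(e,b), cover(b,i)
round 2: derive cover(f,b) via R1 from cover(f,e), cover(e,b)
round 2: derive cover(f,d) via R1 from cover(f,e), cover(e,d)
round 2: derive cover(h,b) via R1 from cover(h,e), cover(e,b)
round 2: derive cover(h,d) via R1 from cover(h,e), cover(e,d)
round 2: derive cover(i,e) via R1 from cover(i,h), cover(h,e)
round 3: derive cover(a,e) via R1 from cover(a,i), cover(i,e)
round 3: derive cover(a,h) via R1 from cover(a,b), cover(b,h)
round 3: derive cover(b,d) via R1 from cover(b,h), cover(h,d)
round 3: derive cover(b,e) via R1 from cover(b,h), cover(h,e)
round 3: derive cover(d,a) via R1 from cover(d,e), cover(e,a)
round 3: derive cover(d,b) via R1 from cover(d,e), cover(e,b)
round 3: derive cover(d,d) via R1 from cover(d,e), cover(e,d)
round 3: derive cover(d,i) via R1 from cover(d,e), cover(e,i)
round 3: derive cover(e,e) via R1 from cover(e,d), cover(d,e)
round 3: derive cover(e,h) via R1 from cover(e,b), cover(b,h)
round 3: derive cover(f,a) via R1 from cover(f,b), cover(b,a)
round 3: derive cover(f,f) via R1 from cover(f,d), cover(d,f)
round 3: derive cover(f,h) via R1 from cover(f,b), cover(b,h)
round 3: derive cover(f,i) via R1 from cover(f,b), cover(b,i)
round 3: derive cover(h,a) via R1 from cover(h,b), cover(b,a)
round 3: derive cover(h,f) via R1 from cover(h,d), cover(d,f)
round 3: derive cover(h,h) via R1 from cover(h,b), cover(b,h)
round 3: derive cover(h,i) via R1 from cover(h,b), cover(b,i)
round 3: derive cover(i,a) via R1 from cover(i,e), cover(e,a)
round 3: derive cover(i,b) via R1 from cover(i,e), cover(e,b)
round 3: derive cover(i,d) via R1 from cover(i,e), cover(e,d)
round 3: derive cover(i,f) via R1 from cover(i,e), cover(e,f)
round 4: derive cover(a,d) via R1 from cover(a,b), cover(b,d)
round 4: derive cover(a,f) via R1 from cover(a,e), cover(e,f)
round 4: derive cover(b,f) via R1 from cover(b,d), cover(d,f)
round 4: derive cover(d,h) via R1 from cover(d,a), cover(a,h)

cover(e,h)  [via R1]
  cover(e,b)  [via R0]
    road(e,b)  [fact]
  cover(b,h)  [via R1]
    cover(b,i)  [via R0]
      road(b,i)  [fact]
    cover(i,h)  [via R0]
      road(i,h)  [fact]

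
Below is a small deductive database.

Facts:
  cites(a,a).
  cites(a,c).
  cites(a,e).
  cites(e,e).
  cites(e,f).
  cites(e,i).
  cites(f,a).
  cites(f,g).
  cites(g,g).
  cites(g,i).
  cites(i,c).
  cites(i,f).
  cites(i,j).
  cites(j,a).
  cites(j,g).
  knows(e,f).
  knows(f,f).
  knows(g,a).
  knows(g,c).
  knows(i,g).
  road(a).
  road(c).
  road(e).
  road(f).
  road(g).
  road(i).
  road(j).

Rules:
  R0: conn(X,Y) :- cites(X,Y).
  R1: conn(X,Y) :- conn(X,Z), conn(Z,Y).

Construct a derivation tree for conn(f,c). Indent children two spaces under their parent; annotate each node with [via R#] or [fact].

conn(f,c)  [via R1]
  conn(f,a)  [via R0]
    cites(f,a)  [fact]
  conn(a,c)  [via R0]
    cites(a,c)  [fact]

round 1: derive conn(a,a) via R0 from cites(a,a)
round 1: derive conn(a,c) via R0 from cites(a,c)
round 1: derive conn(a,e) via R0 from cites(a,e)
round 1: derive conn(e,e) via R0 from cites(e,e)
round 1: derive conn(e,f) via R0 from cites(e,f)
round 1: derive conn(e,i) via R0 from cites(e,i)
round 1: derive conn(f,a) via R0 from cites(f,a)
round 1: derive conn(f,g) via R0 from cites(f,g)
round 1: derive conn(g,g) via R0 from cites(g,g)
round 1: derive conn(g,i) via R0 from cites(g,i)
round 1: derive conn(i,c) via R0 from cites(i,c)
round 1: derive conn(i,f) via R0 from cites(i,f)
round 1: derive conn(i,j) via R0 from cites(i,j)
round 1: derive conn(j,a) via R0 from cites(j,a)
round 1: derive conn(j,g) via R0 from cites(j,g)
round 2: derive conn(a,f) via R1 from conn(a,e), conn(e,f)
round 2: derive conn(a,i) via R1 from conn(a,e), conn(e,i)
round 2: derive conn(e,a) via R1 from conn(e,f), conn(f,a)
round 2: derive conn(e,c) via R1 from conn(e,i), conn(i,c)
round 2: derive conn(e,g) via R1 from conn(e,f), conn(f,g)
round 2: derive conn(e,j) via R1 from conn(e,i), conn(i,j)
round 2: derive conn(f,c) via R1 from conn(f,a), conn(a,c)
round 2: derive conn(f,e) via R1 from conn(f,a), conn(a,e)
round 2: derive conn(f,i) via R1 from conn(f,g), conn(g,i)
round 2: derive conn(g,c) via R1 from conn(g,i), conn(i,c)
round 2: derive conn(g,f) via R1 from conn(g,i), conn(i,f)
round 2: derive conn(g,j) via R1 from conn(g,i), conn(i,j)
round 2: derive conn(i,a) via R1 from conn(i,f), conn(f,a)
round 2: derive conn(i,g) via R1 from conn(i,f), conn(f,g)
round 2: derive conn(j,c) via R1 from conn(j,a), conn(a,c)
round 2: derive conn(j,e) via R1 from conn(j,a), conn(a,e)
round 2: derive conn(j,i) via R1 from conn(j,g), conn(g,i)
round 3: derive conn(a,g) via R1 from conn(a,e), conn(e,g)
round 3: derive conn(a,j) via R1 from conn(a,e), conn(e,j)
round 3: derive conn(f,f) via R1 from conn(f,a), conn(a,f)
round 3: derive conn(f,j) via R1 from conn(f,e), conn(e,j)
round 3: derive conn(g,a) via R1 from conn(g,f), conn(f,a)
round 3: derive conn(g,e) via R1 from conn(g,f), conn(f,e)
round 3: derive conn(i,e) via R1 from conn(i,a), conn(a,e)
round 3: derive conn(i,i) via R1 from conn(i,a), conn(a,i)
round 3: derive conn(j,f) via R1 from conn(j,a), conn(a,f)
round 3: derive conn(j,j) via R1 from conn(j,e), conn(e,j)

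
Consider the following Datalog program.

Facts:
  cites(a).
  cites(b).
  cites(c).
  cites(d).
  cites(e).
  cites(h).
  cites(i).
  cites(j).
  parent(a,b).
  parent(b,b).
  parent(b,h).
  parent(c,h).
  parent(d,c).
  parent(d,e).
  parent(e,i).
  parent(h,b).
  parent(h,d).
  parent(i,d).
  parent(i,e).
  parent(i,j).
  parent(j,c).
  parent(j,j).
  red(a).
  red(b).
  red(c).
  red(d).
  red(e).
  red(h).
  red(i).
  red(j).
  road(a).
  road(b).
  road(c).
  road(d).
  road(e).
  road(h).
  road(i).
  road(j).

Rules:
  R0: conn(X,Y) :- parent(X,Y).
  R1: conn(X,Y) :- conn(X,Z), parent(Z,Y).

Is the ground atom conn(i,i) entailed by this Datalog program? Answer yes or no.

round 1: derive conn(a,b) via R0 from parent(a,b)
round 1: derive conn(b,b) via R0 from parent(b,b)
round 1: derive conn(b,h) via R0 from parent(b,h)
round 1: derive conn(c,h) via R0 from parent(c,h)
round 1: derive conn(d,c) via R0 from parent(d,c)
round 1: derive conn(d,e) via R0 from parent(d,e)
round 1: derive conn(e,i) via R0 from parent(e,i)
round 1: derive conn(h,b) via R0 from parent(h,b)
round 1: derive conn(h,d) via R0 from parent(h,d)
round 1: derive conn(i,d) via R0 from parent(i,d)
round 1: derive conn(i,e) via R0 from parent(i,e)
round 1: derive conn(i,j) via R0 from parent(i,j)
round 1: derive conn(j,c) via R0 from parent(j,c)
round 1: derive conn(j,j) via R0 from parent(j,j)
round 2: derive conn(a,h) via R1 from conn(a,b), parent(b,h)
round 2: derive conn(b,d) via R1 from conn(b,h), parent(h,d)
round 2: derive conn(c,b) via R1 from conn(c,h), parent(h,b)
round 2: derive conn(c,d) via R1 from conn(c,h), parent(h,d)
round 2: derive conn(d,h) via R1 from conn(d,c), parent(c,h)
round 2: derive conn(d,i) via R1 from conn(d,e), parent(e,i)
round 2: derive conn(e,d) via R1 from conn(e,i), parent(i,d)
round 2: derive conn(e,e) via R1 from conn(e,i), parent(i,e)
round 2: derive conn(e,j) via R1 from conn(e,i), parent(i,j)
round 2: derive conn(h,c) via R1 from conn(h,d), parent(d,c)
round 2: derive conn(h,e) via R1 from conn(h,d), parent(d,e)
round 2: derive conn(h,h) via R1 from conn(h,b), parent(b,h)
round 2: derive conn(i,c) via R1 from conn(i,d), parent(d,c)
round 2: derive conn(i,i) via R1 from conn(i,e), parent(e,i)
round 2: derive conn(j,h) via R1 from conn(j,c), parent(c,h)
round 3: derive conn(a,d) via R1 from conn(a,h), parent(h,d)
round 3: derive conn(b,c) via R1 from conn(b,d), parent(d,c)
round 3: derive conn(b,e) via R1 from conn(b,d), parent(d,e)
round 3: derive conn(c,c) via R1 from conn(c,d), parent(d,c)
round 3: derive conn(c,e) via R1 from conn(c,d), parent(d,e)
round 3: derive conn(d,b) via R1 from conn(d,h), parent(h,b)
round 3: derive conn(d,d) via R1 from conn(d,h), parent(h,d)
round 3: derive conn(d,j) via R1 from conn(d,i), parent(i,j)
round 3: derive conn(e,c) via R1 from conn(e,d), parent(d,c)
round 3: derive conn(h,i) via R1 from conn(h,e), parent(e,i)
round 3: derive conn(i,h) via R1 from conn(i,c), parent(c,h)
round 3: derive conn(j,b) via R1 from conn(j,h), parent(h,b)
round 3: derive conn(j,d) via R1 from conn(j,h), parent(h,d)
round 4: derive conn(a,c) via R1 from conn(a,d), parent(d,c)
round 4: derive conn(a,e) via R1 from conn(a,d), parent(d,e)
round 4: derive conn(b,i) via R1 from conn(b,e), parent(e,i)
round 4: derive conn(c,i) via R1 from conn(c,e), parent(e,i)
round 4: derive conn(e,h) via R1 from conn(e,c), parent(c,h)
round 4: derive conn(h,j) via R1 from conn(h,i), parent(i,j)
round 4: derive conn(i,b) via R1 from conn(i,h), parent(h,b)
round 4: derive conn(j,e) via R1 from conn(j,d), parent(d,e)
round 5: derive conn(a,i) via R1 from conn(a,e), parent(e,i)
round 5: derive conn(b,j) via R1 from conn(b,i), parent(i,j)
round 5: derive conn(c,j) via R1 from conn(c,i), parent(i,j)
round 5: derive conn(e,b) via R1 from conn(e,h), parent(h,b)
round 5: derive conn(j,i) via R1 from conn(j,e), parent(e,i)
round 6: derive conn(a,j) via R1 from conn(a,i), parent(i,j)

yes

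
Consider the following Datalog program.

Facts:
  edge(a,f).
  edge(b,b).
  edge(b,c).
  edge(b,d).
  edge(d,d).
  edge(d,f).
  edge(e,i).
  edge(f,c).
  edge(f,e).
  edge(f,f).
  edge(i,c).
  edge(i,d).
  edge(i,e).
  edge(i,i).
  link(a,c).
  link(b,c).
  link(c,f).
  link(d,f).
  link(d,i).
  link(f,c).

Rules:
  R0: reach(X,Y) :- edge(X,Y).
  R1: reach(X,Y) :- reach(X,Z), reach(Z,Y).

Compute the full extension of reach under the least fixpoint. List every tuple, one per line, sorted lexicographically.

reach(a,c)
reach(a,d)
reach(a,e)
reach(a,f)
reach(a,i)
reach(b,b)
reach(b,c)
reach(b,d)
reach(b,e)
reach(b,f)
reach(b,i)
reach(d,c)
reach(d,d)
reach(d,e)
reach(d,f)
reach(d,i)
reach(e,c)
reach(e,d)
reach(e,e)
reach(e,f)
reach(e,i)
reach(f,c)
reach(f,d)
reach(f,e)
reach(f,f)
reach(f,i)
reach(i,c)
reach(i,d)
reach(i,e)
reach(i,f)
reach(i,i)

round 1: derive reach(a,f) via R0 from edge(a,f)
round 1: derive reach(b,b) via R0 from edge(b,b)
round 1: derive reach(b,c) via R0 from edge(b,c)
round 1: derive reach(b,d) via R0 from edge(b,d)
round 1: derive reach(d,d) via R0 from edge(d,d)
round 1: derive reach(d,f) via R0 from edge(d,f)
round 1: derive reach(e,i) via R0 from edge(e,i)
round 1: derive reach(f,c) via R0 from edge(f,c)
round 1: derive reach(f,e) via R0 from edge(f,e)
round 1: derive reach(f,f) via R0 from edge(f,f)
round 1: derive reach(i,c) via R0 from edge(i,c)
round 1: derive reach(i,d) via R0 from edge(i,d)
round 1: derive reach(i,e) via R0 from edge(i,e)
round 1: derive reach(i,i) via R0 from edge(i,i)
round 2: derive reach(a,c) via R1 from reach(a,f), reach(f,c)
round 2: derive reach(a,e) via R1 from reach(a,f), reach(f,e)
round 2: derive reach(b,f) via R1 from reach(b,d), reach(d,f)
round 2: derive reach(d,c) via R1 from reach(d,f), reach(f,c)
round 2: derive reach(d,e) via R1 from reach(d,f), reach(f,e)
round 2: derive reach(e,c) via R1 from reach(e,i), reach(i,c)
round 2: derive reach(e,d) via R1 from reach(e,i), reach(i,d)
round 2: derive reach(e,e) via R1 from reach(e,i), reach(i,e)
round 2: derive reach(f,i) via R1 from reach(f,e), reach(e,i)
round 2: derive reach(i,f) via R1 from reach(i,d), reach(d,f)
round 3: derive reach(a,d) via R1 from reach(a,e), reach(e,d)
round 3: derive reach(a,i) via R1 from reach(a,e), reach(e,i)
round 3: derive reach(b,e) via R1 from reach(b,d), reach(d,e)
round 3: derive reach(b,i) via R1 from reach(b,f), reach(f,i)
round 3: derive reach(d,i) via R1 from reach(d,e), reach(e,i)
round 3: derive reach(e,f) via R1 from reach(e,d), reach(d,f)
round 3: derive reach(f,d) via R1 from reach(f,e), reach(e,d)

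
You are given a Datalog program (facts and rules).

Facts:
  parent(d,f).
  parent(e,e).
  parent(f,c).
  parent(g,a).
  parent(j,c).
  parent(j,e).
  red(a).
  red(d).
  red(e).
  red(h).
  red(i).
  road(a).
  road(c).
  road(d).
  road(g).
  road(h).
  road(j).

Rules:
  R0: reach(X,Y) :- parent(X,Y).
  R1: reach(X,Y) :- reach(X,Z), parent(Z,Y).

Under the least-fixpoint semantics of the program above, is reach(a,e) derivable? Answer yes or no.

round 1: derive reach(d,f) via R0 from parent(d,f)
round 1: derive reach(e,e) via R0 from parent(e,e)
round 1: derive reach(f,c) via R0 from parent(f,c)
round 1: derive reach(g,a) via R0 from parent(g,a)
round 1: derive reach(j,c) via R0 from parent(j,c)
round 1: derive reach(j,e) via R0 from parent(j,e)
round 2: derive reach(d,c) via R1 from reach(d,f), parent(f,c)

no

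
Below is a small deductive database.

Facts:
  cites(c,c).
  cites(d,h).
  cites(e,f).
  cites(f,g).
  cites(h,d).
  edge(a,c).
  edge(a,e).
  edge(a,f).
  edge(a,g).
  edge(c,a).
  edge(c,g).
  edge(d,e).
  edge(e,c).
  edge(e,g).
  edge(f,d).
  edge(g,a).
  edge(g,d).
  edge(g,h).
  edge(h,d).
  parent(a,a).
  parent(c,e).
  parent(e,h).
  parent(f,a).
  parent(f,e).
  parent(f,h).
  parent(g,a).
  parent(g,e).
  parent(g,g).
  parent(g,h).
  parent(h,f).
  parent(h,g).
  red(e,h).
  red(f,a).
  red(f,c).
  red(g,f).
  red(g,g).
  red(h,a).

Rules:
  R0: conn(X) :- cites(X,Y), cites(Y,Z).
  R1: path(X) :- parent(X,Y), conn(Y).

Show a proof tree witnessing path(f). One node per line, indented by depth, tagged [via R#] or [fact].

path(f)  [via R1]
  parent(f,e)  [fact]
  conn(e)  [via R0]
    cites(e,f)  [fact]
    cites(f,g)  [fact]

round 1: derive conn(c) via R0 from cites(c,c), cites(c,c)
round 1: derive conn(d) via R0 from cites(d,h), cites(h,d)
round 1: derive conn(e) via R0 from cites(e,f), cites(f,g)
round 1: derive conn(h) via R0 from cites(h,d), cites(d,h)
round 2: derive path(c) via R1 from parent(c,e), conn(e)
round 2: derive path(e) via R1 from parent(e,h), conn(h)
round 2: derive path(f) via R1 from parent(f,e), conn(e)
round 2: derive path(g) via R1 from parent(g,e), conn(e)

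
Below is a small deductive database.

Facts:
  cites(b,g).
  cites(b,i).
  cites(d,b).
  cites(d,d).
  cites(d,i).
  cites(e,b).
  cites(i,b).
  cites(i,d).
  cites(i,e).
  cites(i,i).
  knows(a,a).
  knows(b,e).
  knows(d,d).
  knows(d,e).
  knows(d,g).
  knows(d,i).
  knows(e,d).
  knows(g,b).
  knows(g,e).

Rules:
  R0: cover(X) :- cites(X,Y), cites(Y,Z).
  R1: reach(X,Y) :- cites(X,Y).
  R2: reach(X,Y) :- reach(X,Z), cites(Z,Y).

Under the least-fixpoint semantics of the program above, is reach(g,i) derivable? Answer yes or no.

no

round 1: derive reach(b,g) via R1 from cites(b,g)
round 1: derive reach(b,i) via R1 from cites(b,i)
round 1: derive reach(d,b) via R1 from cites(d,b)
round 1: derive reach(d,d) via R1 from cites(d,d)
round 1: derive reach(d,i) via R1 from cites(d,i)
round 1: derive reach(e,b) via R1 from cites(e,b)
round 1: derive reach(i,b) via R1 from cites(i,b)
round 1: derive reach(i,d) via R1 from cites(i,d)
round 1: derive reach(i,e) via R1 from cites(i,e)
round 1: derive reach(i,i) via R1 from cites(i,i)
round 2: derive reach(b,b) via R2 from reach(b,i), cites(i,b)
round 2: derive reach(b,d) via R2 from reach(b,i), cites(i,d)
round 2: derive reach(b,e) via R2 from reach(b,i), cites(i,e)
round 2: derive reach(d,e) via R2 from reach(d,i), cites(i,e)
round 2: derive reach(d,g) via R2 from reach(d,b), cites(b,g)
round 2: derive reach(e,g) via R2 from reach(e,b), cites(b,g)
round 2: derive reach(e,i) via R2 from reach(e,b), cites(b,i)
round 2: derive reach(i,g) via R2 from reach(i,b), cites(b,g)
round 3: derive reach(e,d) via R2 from reach(e,i), cites(i,d)
round 3: derive reach(e,e) via R2 from reach(e,i), cites(i,e)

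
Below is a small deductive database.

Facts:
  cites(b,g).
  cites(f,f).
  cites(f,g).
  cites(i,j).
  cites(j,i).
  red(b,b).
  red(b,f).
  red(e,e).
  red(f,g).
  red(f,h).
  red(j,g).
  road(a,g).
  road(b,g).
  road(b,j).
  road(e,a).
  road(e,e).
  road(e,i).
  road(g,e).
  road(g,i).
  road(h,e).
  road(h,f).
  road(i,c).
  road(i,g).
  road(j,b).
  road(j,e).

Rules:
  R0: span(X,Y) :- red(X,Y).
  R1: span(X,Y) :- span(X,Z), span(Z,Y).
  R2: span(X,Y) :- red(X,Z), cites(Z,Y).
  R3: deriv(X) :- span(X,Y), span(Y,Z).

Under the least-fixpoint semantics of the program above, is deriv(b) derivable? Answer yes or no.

yes

round 1: derive span(b,b) via R0 from red(b,b)
round 1: derive span(b,f) via R0 from red(b,f)
round 1: derive span(e,e) via R0 from red(e,e)
round 1: derive span(f,g) via R0 from red(f,g)
round 1: derive span(f,h) via R0 from red(f,h)
round 1: derive span(j,g) via R0 from red(j,g)
round 1: derive span(b,g) via R2 from red(b,b), cites(b,g)
round 2: derive span(b,h) via R1 from span(b,f), span(f,h)
round 2: derive deriv(b) via R3 from span(b,b), span(b,b)
round 2: derive deriv(e) via R3 from span(e,e), span(e,e)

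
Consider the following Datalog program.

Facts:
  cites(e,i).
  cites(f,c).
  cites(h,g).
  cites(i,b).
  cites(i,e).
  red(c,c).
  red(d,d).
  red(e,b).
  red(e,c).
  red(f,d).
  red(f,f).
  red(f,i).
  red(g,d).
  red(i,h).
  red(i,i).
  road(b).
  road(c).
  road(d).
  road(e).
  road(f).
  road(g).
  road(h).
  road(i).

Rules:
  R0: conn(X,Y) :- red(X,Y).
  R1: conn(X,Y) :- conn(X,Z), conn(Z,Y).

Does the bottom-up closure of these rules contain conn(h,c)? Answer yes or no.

round 1: derive conn(c,c) via R0 from red(c,c)
round 1: derive conn(d,d) via R0 from red(d,d)
round 1: derive conn(e,b) via R0 from red(e,b)
round 1: derive conn(e,c) via R0 from red(e,c)
round 1: derive conn(f,d) via R0 from red(f,d)
round 1: derive conn(f,f) via R0 from red(f,f)
round 1: derive conn(f,i) via R0 from red(f,i)
round 1: derive conn(g,d) via R0 from red(g,d)
round 1: derive conn(i,h) via R0 from red(i,h)
round 1: derive conn(i,i) via R0 from red(i,i)
round 2: derive conn(f,h) via R1 from conn(f,i), conn(i,h)

no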